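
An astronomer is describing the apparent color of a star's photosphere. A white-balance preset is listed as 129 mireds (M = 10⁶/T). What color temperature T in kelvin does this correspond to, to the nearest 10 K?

7750 K

T = 10⁶ / 129 = 7751.94 K → 7750 K.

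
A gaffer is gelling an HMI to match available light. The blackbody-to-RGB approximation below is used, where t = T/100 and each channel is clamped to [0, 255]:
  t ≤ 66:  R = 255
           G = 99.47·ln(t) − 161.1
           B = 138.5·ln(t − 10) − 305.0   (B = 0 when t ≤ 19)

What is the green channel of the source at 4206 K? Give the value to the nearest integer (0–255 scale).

211

t = 4206/100 = 42.06; the t ≤ 66 branch applies.
G = 99.47·ln 42.06 − 161.1 = 99.47·3.7391 − 161.1 = 210.828.
Rounded: 211.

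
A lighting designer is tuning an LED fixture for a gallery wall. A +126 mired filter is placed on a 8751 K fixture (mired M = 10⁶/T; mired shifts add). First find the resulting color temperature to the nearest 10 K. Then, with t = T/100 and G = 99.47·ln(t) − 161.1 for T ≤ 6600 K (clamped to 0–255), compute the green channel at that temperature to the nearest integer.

M_in = 10⁶/8751 = 114.27; M_out = 114.27 + (+126) = 240.27.
T_out = 10⁶/240.27 = 4161.9 K → 4160 K; t = 41.6.
G = 99.47·ln 41.6 − 161.1 = 99.47·3.7281 − 161.1 = 209.734.
Rounded: 210.

210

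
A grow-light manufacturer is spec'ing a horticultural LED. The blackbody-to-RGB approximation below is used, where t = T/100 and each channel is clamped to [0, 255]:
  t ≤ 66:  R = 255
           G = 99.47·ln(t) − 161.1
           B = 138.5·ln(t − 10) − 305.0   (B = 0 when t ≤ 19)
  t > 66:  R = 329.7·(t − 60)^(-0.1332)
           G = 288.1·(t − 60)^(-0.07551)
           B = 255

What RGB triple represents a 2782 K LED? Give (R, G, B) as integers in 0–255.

(255, 170, 94)

t = 2782/100 = 27.82; the t ≤ 66 branch applies.
R = 255 by definition for t ≤ 66.
G = 99.47·ln 27.82 − 161.1 = 99.47·3.3258 − 161.1 = 169.713.
B = 138.5·ln(27.82 − 10) − 305.0 = 138.5·ln 17.82 − 305.0 = 138.5·2.8803 − 305.0 = 93.925.
Rounded: (255, 170, 94).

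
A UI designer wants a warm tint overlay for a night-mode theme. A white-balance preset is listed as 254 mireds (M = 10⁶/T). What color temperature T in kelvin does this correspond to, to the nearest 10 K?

T = 10⁶ / 254 = 3937.01 K → 3940 K.

3940 K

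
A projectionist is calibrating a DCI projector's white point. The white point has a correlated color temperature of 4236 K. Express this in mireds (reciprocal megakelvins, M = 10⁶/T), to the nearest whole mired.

M = 10⁶ / 4236 = 236.072 → 236 mireds.

236 mireds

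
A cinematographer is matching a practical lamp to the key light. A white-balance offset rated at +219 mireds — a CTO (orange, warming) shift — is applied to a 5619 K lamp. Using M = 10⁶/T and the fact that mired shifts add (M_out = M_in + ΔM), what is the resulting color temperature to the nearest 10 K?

2520 K

M_in = 10⁶/5619 = 177.97 mireds.
M_out = 177.97 + (+219) = 396.97 mireds.
T_out = 10⁶/396.97 = 2519.1 K → 2520 K.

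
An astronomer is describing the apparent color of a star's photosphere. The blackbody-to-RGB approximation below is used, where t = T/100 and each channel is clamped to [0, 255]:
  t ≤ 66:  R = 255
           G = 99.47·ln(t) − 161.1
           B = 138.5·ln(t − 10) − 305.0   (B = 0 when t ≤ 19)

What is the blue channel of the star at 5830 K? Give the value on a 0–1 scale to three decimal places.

t = 5830/100 = 58.3; the t ≤ 66 branch applies.
B = 138.5·ln(58.3 − 10) − 305.0 = 138.5·ln 48.3 − 305.0 = 138.5·3.8774 − 305.0 = 232.024.
On a 0–1 scale: 232.024/255 = 0.9099 → 0.910.

0.910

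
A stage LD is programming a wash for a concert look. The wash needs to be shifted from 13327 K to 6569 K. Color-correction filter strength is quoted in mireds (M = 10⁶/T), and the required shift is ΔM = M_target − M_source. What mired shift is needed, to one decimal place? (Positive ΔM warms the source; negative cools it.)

M_source = 10⁶/13327 = 75.036; M_target = 10⁶/6569 = 152.230.
ΔM = 152.230 − 75.036 = 77.195 → +77.2 mireds, a warming shift.

+77.2 mireds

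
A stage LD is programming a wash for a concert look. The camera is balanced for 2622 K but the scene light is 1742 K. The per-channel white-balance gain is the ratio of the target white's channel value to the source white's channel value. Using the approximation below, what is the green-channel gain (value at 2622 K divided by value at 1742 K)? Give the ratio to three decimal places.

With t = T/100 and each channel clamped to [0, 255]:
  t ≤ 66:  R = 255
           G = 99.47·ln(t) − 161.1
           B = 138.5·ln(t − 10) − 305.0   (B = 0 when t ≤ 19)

1.330

At 1742 K (t = 17.42):
  G = 99.47·ln 17.42 − 161.1 = 99.47·2.8576 − 161.1 = 123.147.
At 2622 K (t = 26.22):
  G = 99.47·ln 26.22 − 161.1 = 99.47·3.2665 − 161.1 = 163.821.
Gain = 163.821 / 123.147 = 1.3303 → 1.330.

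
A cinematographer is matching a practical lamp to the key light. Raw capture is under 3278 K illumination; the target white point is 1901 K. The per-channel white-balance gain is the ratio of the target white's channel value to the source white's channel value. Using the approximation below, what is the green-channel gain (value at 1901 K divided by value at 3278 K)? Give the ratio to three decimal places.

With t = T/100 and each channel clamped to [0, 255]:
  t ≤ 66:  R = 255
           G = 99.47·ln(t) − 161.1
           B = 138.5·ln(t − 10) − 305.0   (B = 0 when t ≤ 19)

0.709

At 3278 K (t = 32.78):
  G = 99.47·ln 32.78 − 161.1 = 99.47·3.4898 − 161.1 = 186.032.
At 1901 K (t = 19.01):
  G = 99.47·ln 19.01 − 161.1 = 99.47·2.9450 − 161.1 = 131.836.
Gain = 131.836 / 186.032 = 0.7087 → 0.709.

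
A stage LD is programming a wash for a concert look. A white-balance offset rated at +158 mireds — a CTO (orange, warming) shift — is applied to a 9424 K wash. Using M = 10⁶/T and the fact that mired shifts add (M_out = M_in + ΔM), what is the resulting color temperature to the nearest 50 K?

M_in = 10⁶/9424 = 106.11 mireds.
M_out = 106.11 + (+158) = 264.11 mireds.
T_out = 10⁶/264.11 = 3786.3 K → 3800 K.

3800 K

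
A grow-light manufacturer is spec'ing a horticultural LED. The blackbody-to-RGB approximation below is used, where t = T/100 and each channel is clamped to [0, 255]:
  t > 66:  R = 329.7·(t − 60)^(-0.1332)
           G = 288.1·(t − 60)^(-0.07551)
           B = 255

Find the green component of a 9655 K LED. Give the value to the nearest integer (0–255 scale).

220

t = 9655/100 = 96.55; the t > 66 branch applies.
G = 288.1·(96.55 − 60)^(-0.07551) = 288.1·36.55^(-0.07551) = 288.1·0.76206 = 219.548.
Rounded: 220.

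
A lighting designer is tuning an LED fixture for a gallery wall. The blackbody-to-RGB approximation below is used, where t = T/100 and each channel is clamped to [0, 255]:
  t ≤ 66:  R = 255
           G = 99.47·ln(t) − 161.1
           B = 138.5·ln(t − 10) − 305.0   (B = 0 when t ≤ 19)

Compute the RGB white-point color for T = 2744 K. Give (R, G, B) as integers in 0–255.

t = 2744/100 = 27.44; the t ≤ 66 branch applies.
R = 255 by definition for t ≤ 66.
G = 99.47·ln 27.44 − 161.1 = 99.47·3.3120 − 161.1 = 168.345.
B = 138.5·ln(27.44 − 10) − 305.0 = 138.5·ln 17.44 − 305.0 = 138.5·2.8588 − 305.0 = 90.939.
Rounded: (255, 168, 91).

(255, 168, 91)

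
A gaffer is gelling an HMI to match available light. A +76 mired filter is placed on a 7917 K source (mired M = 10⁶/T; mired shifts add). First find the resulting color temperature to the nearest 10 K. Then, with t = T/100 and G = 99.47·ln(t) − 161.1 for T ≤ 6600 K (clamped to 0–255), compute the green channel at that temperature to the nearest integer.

M_in = 10⁶/7917 = 126.31; M_out = 126.31 + (+76) = 202.31.
T_out = 10⁶/202.31 = 4942.9 K → 4940 K; t = 49.4.
G = 99.47·ln 49.4 − 161.1 = 99.47·3.9000 − 161.1 = 226.828.
Rounded: 227.

227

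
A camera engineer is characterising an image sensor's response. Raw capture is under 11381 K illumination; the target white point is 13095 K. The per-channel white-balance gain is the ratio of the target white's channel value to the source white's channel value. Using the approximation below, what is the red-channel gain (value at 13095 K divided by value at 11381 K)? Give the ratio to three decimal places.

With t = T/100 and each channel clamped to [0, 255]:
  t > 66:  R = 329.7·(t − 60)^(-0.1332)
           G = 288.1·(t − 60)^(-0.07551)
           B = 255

At 11381 K (t = 113.81):
  R = 329.7·(113.81 − 60)^(-0.1332) = 329.7·53.81^(-0.1332) = 329.7·0.58810 = 193.896.
At 13095 K (t = 130.95):
  R = 329.7·(130.95 − 60)^(-0.1332) = 329.7·70.95^(-0.1332) = 329.7·0.56683 = 186.884.
Gain = 186.884 / 193.896 = 0.9638 → 0.964.

0.964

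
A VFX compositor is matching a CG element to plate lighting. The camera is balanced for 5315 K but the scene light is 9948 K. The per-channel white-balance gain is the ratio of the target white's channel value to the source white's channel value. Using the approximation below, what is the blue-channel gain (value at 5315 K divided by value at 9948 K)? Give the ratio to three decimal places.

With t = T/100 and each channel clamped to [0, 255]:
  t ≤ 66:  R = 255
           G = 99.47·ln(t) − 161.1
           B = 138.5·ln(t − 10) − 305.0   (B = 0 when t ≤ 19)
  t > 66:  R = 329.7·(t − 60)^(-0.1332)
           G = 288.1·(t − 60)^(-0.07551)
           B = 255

0.849

At 9948 K (t = 99.48):
  B = 255 by definition for t > 66.
At 5315 K (t = 53.15):
  B = 138.5·ln(53.15 − 10) − 305.0 = 138.5·ln 43.15 − 305.0 = 138.5·3.7647 − 305.0 = 216.409.
Gain = 216.409 / 255.000 = 0.8487 → 0.849.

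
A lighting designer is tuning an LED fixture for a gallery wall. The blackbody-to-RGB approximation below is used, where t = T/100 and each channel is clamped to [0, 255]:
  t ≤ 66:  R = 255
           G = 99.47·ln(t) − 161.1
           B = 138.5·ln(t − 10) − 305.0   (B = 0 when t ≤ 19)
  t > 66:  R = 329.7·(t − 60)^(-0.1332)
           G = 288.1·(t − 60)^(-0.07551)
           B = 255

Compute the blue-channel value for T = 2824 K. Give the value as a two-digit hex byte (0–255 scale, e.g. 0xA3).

t = 2824/100 = 28.24; the t ≤ 66 branch applies.
B = 138.5·ln(28.24 − 10) − 305.0 = 138.5·ln 18.24 − 305.0 = 138.5·2.9036 − 305.0 = 97.151.
Rounded: 97; in hex, 0x61.

0x61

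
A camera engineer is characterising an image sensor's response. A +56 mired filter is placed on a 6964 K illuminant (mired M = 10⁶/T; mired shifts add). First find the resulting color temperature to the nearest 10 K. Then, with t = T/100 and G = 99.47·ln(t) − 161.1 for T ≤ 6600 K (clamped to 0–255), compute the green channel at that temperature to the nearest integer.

M_in = 10⁶/6964 = 143.60; M_out = 143.60 + (+56) = 199.60.
T_out = 10⁶/199.60 = 5010.1 K → 5010 K; t = 50.1.
G = 99.47·ln 50.1 − 161.1 = 99.47·3.9140 − 161.1 = 228.228.
Rounded: 228.

228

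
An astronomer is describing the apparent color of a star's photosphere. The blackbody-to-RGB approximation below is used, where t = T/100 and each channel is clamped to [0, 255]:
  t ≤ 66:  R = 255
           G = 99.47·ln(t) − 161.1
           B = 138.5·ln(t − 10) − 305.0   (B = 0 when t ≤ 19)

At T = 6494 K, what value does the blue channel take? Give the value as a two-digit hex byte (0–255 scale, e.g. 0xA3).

0xFA

t = 6494/100 = 64.94; the t ≤ 66 branch applies.
B = 138.5·ln(64.94 − 10) − 305.0 = 138.5·ln 54.94 − 305.0 = 138.5·4.0062 − 305.0 = 249.864.
Rounded: 250; in hex, 0xFA.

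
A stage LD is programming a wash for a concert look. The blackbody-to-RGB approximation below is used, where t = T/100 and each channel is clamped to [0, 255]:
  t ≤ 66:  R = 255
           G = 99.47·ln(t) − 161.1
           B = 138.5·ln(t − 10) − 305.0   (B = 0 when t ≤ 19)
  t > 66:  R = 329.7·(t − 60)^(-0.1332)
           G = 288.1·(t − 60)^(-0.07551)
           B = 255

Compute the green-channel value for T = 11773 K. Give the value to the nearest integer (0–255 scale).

t = 11773/100 = 117.73; the t > 66 branch applies.
G = 288.1·(117.73 − 60)^(-0.07551) = 288.1·57.73^(-0.07551) = 288.1·0.73620 = 212.100.
Rounded: 212.

212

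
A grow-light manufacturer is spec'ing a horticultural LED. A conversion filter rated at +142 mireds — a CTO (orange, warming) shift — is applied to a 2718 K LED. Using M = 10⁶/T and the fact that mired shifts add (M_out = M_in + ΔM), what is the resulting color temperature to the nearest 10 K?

1960 K

M_in = 10⁶/2718 = 367.92 mireds.
M_out = 367.92 + (+142) = 509.92 mireds.
T_out = 10⁶/509.92 = 1961.1 K → 1960 K.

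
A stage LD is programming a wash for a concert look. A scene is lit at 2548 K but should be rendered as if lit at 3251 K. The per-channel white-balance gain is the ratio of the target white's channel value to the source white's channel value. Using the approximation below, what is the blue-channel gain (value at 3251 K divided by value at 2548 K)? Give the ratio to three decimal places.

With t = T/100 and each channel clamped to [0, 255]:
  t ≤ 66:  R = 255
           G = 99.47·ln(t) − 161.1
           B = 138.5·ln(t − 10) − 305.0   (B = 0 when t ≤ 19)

1.697

At 2548 K (t = 25.48):
  B = 138.5·ln(25.48 − 10) − 305.0 = 138.5·ln 15.48 − 305.0 = 138.5·2.7395 − 305.0 = 74.428.
At 3251 K (t = 32.51):
  B = 138.5·ln(32.51 − 10) − 305.0 = 138.5·ln 22.51 − 305.0 = 138.5·3.1140 − 305.0 = 126.283.
Gain = 126.283 / 74.428 = 1.6967 → 1.697.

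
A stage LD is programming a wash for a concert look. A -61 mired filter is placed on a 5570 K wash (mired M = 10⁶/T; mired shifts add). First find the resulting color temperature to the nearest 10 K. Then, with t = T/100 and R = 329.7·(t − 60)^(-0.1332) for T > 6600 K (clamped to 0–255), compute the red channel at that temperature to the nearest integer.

215

M_in = 10⁶/5570 = 179.53; M_out = 179.53 + (-61) = 118.53.
T_out = 10⁶/118.53 = 8436.5 K → 8440 K; t = 84.4.
R = 329.7·(84.4 − 60)^(-0.1332) = 329.7·24.4^(-0.1332) = 329.7·0.65343 = 215.436.
Rounded: 215.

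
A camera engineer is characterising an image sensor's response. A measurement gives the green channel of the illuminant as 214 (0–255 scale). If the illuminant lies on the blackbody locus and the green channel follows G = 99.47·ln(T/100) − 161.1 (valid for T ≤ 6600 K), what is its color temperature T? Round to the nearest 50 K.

4350 K

ln t = (214 + 161.1) / 99.47 = 3.7710.
t = e^3.7710 = 43.423.
T = 100·t = 4342 K → 4350 K to the nearest 50 K.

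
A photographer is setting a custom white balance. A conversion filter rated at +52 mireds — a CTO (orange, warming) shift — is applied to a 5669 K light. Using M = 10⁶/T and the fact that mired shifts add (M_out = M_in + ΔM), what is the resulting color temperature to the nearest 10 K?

M_in = 10⁶/5669 = 176.40 mireds.
M_out = 176.40 + (+52) = 228.40 mireds.
T_out = 10⁶/228.40 = 4378.3 K → 4380 K.

4380 K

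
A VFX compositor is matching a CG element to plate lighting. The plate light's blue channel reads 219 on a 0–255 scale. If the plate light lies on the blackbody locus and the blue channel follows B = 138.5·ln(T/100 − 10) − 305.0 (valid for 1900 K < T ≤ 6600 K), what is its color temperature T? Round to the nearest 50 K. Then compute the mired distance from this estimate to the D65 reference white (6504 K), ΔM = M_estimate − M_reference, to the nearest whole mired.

ln(t − 10) = (219 + 305.0) / 138.5 = 3.7834.
t − 10 = e^3.7834 = 43.965, so t = 53.965.
T = 100·t = 5396 K → 5400 K to the nearest 50 K.
M_estimate = 10⁶/5400 = 185.19; M_reference = 10⁶/6504 = 153.75.
ΔM = 185.19 − 153.75 = 31.43 → +31 mireds.

+31 mireds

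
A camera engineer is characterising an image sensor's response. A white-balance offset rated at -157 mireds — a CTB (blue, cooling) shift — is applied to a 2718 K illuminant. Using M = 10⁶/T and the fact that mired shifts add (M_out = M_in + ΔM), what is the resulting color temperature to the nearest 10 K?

M_in = 10⁶/2718 = 367.92 mireds.
M_out = 367.92 + (-157) = 210.92 mireds.
T_out = 10⁶/210.92 = 4741.2 K → 4740 K.

4740 K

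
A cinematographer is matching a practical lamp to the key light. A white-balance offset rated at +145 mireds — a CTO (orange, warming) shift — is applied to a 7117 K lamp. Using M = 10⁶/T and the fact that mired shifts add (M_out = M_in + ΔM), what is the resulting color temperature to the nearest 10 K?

3500 K

M_in = 10⁶/7117 = 140.51 mireds.
M_out = 140.51 + (+145) = 285.51 mireds.
T_out = 10⁶/285.51 = 3502.5 K → 3500 K.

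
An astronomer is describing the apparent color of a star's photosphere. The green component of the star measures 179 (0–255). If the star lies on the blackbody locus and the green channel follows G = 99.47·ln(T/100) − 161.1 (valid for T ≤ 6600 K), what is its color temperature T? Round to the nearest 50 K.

ln t = (179 + 161.1) / 99.47 = 3.4191.
t = e^3.4191 = 30.543.
T = 100·t = 3054 K → 3050 K to the nearest 50 K.

3050 K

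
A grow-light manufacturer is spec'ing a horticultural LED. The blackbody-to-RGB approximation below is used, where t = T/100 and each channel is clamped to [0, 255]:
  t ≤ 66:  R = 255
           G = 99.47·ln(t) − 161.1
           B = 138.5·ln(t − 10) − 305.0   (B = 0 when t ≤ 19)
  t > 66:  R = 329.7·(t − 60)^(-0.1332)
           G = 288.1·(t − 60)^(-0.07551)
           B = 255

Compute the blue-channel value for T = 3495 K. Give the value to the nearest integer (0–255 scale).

141

t = 3495/100 = 34.95; the t ≤ 66 branch applies.
B = 138.5·ln(34.95 − 10) − 305.0 = 138.5·ln 24.95 − 305.0 = 138.5·3.2169 − 305.0 = 140.537.
Rounded: 141.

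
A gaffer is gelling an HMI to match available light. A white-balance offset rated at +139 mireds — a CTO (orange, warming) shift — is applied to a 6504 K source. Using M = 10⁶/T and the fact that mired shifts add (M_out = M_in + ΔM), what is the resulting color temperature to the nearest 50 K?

3400 K

M_in = 10⁶/6504 = 153.75 mireds.
M_out = 153.75 + (+139) = 292.75 mireds.
T_out = 10⁶/292.75 = 3415.9 K → 3400 K.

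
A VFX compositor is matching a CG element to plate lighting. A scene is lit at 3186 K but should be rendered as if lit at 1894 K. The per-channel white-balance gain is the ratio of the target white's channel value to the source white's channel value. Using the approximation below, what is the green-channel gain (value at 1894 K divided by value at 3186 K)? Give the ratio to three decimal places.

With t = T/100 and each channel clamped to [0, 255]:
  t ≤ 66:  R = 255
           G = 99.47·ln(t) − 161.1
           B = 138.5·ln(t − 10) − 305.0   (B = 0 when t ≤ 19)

At 3186 K (t = 31.86):
  G = 99.47·ln 31.86 − 161.1 = 99.47·3.4614 − 161.1 = 183.201.
At 1894 K (t = 18.94):
  G = 99.47·ln 18.94 − 161.1 = 99.47·2.9413 − 161.1 = 131.469.
Gain = 131.469 / 183.201 = 0.7176 → 0.718.

0.718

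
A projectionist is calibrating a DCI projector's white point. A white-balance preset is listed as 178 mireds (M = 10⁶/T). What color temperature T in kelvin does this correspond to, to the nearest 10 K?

T = 10⁶ / 178 = 5617.98 K → 5620 K.

5620 K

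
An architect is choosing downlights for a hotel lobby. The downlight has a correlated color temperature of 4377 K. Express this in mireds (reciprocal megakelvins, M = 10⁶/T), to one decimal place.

M = 10⁶ / 4377 = 228.467 → 228.5 mireds.

228.5 mireds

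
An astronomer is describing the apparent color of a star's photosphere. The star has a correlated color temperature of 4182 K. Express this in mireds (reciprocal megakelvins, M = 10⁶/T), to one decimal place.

M = 10⁶ / 4182 = 239.120 → 239.1 mireds.

239.1 mireds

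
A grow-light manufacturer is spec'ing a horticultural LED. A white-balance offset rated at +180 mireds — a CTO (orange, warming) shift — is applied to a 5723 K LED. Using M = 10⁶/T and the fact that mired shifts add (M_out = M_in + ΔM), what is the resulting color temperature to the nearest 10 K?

M_in = 10⁶/5723 = 174.73 mireds.
M_out = 174.73 + (+180) = 354.73 mireds.
T_out = 10⁶/354.73 = 2819.0 K → 2820 K.

2820 K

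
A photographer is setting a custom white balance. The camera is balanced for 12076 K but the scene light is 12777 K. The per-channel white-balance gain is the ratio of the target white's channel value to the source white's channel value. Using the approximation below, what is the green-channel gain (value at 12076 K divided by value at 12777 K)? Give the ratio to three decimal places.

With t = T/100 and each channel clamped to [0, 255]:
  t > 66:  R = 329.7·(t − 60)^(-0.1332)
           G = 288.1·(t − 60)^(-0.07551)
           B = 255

At 12777 K (t = 127.77):
  G = 288.1·(127.77 − 60)^(-0.07551) = 288.1·67.77^(-0.07551) = 288.1·0.72734 = 209.547.
At 12076 K (t = 120.76):
  G = 288.1·(120.76 − 60)^(-0.07551) = 288.1·60.76^(-0.07551) = 288.1·0.73336 = 211.282.
Gain = 211.282 / 209.547 = 1.0083 → 1.008.

1.008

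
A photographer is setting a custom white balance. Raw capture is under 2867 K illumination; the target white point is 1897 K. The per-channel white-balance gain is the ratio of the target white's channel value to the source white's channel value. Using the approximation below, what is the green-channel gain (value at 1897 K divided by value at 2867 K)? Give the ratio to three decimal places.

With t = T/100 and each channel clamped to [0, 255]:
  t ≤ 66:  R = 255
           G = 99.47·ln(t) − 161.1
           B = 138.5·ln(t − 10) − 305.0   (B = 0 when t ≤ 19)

0.762

At 2867 K (t = 28.67):
  G = 99.47·ln 28.67 − 161.1 = 99.47·3.3559 − 161.1 = 172.707.
At 1897 K (t = 18.97):
  G = 99.47·ln 18.97 − 161.1 = 99.47·2.9429 − 161.1 = 131.626.
Gain = 131.626 / 172.707 = 0.7621 → 0.762.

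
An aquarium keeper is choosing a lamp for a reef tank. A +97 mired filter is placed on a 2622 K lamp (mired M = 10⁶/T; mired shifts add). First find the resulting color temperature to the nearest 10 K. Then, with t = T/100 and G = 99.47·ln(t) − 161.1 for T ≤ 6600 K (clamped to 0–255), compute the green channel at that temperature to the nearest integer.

141

M_in = 10⁶/2622 = 381.39; M_out = 381.39 + (+97) = 478.39.
T_out = 10⁶/478.39 = 2090.4 K → 2090 K; t = 20.9.
G = 99.47·ln 20.9 − 161.1 = 99.47·3.0397 − 161.1 = 141.264.
Rounded: 141.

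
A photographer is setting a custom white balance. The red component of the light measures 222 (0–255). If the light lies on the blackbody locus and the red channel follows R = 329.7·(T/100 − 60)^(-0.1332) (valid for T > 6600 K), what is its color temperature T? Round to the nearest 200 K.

8000 K

(t − 60)^(-0.1332) = 222/329.7 = 0.67334.
t − 60 = 0.67334^(1/-0.1332) = 0.67334^(-7.508) = 19.478, so t = 79.478.
T = 100·t = 7948 K → 8000 K to the nearest 200 K.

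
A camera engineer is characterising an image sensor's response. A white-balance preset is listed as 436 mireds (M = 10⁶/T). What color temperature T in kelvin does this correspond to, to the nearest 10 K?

2290 K

T = 10⁶ / 436 = 2293.58 K → 2290 K.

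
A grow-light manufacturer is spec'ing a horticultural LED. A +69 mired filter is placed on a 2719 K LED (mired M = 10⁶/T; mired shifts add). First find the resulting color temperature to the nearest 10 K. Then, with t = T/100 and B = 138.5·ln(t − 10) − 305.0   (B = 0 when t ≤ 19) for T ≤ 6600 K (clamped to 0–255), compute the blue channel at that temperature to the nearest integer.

49

M_in = 10⁶/2719 = 367.78; M_out = 367.78 + (+69) = 436.78.
T_out = 10⁶/436.78 = 2289.5 K → 2290 K; t = 22.9.
B = 138.5·ln(22.9 − 10) − 305.0 = 138.5·ln 12.9 − 305.0 = 138.5·2.5572 − 305.0 = 49.176.
Rounded: 49.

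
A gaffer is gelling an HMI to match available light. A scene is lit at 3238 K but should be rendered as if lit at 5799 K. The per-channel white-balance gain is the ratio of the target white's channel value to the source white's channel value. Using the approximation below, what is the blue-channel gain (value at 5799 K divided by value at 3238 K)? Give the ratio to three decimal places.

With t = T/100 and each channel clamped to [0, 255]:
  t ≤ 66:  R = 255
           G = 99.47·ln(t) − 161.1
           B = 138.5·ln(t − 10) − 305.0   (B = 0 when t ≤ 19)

1.842

At 3238 K (t = 32.38):
  B = 138.5·ln(32.38 − 10) − 305.0 = 138.5·ln 22.38 − 305.0 = 138.5·3.1082 − 305.0 = 125.481.
At 5799 K (t = 57.99):
  B = 138.5·ln(57.99 − 10) − 305.0 = 138.5·ln 47.99 − 305.0 = 138.5·3.8710 − 305.0 = 231.132.
Gain = 231.132 / 125.481 = 1.8420 → 1.842.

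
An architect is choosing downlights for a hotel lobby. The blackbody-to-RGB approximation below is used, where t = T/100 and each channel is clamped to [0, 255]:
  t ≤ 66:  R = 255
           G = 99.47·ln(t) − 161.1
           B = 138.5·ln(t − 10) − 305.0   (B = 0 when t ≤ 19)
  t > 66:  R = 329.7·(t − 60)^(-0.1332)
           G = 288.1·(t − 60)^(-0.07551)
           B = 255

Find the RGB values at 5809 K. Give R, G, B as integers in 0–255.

R=255, G=243, B=231

t = 5809/100 = 58.09; the t ≤ 66 branch applies.
R = 255 by definition for t ≤ 66.
G = 99.47·ln 58.09 − 161.1 = 99.47·4.0620 − 161.1 = 242.946.
B = 138.5·ln(58.09 − 10) − 305.0 = 138.5·ln 48.09 − 305.0 = 138.5·3.8731 − 305.0 = 231.421.
Rounded: (255, 243, 231).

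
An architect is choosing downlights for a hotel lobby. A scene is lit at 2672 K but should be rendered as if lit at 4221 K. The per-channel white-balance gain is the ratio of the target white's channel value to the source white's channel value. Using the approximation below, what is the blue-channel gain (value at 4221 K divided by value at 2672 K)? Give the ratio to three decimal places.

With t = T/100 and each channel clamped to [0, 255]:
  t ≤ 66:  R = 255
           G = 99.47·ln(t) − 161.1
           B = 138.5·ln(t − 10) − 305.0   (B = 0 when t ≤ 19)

2.067

At 2672 K (t = 26.72):
  B = 138.5·ln(26.72 − 10) − 305.0 = 138.5·ln 16.72 − 305.0 = 138.5·2.8166 − 305.0 = 85.100.
At 4221 K (t = 42.21):
  B = 138.5·ln(42.21 − 10) − 305.0 = 138.5·ln 32.21 − 305.0 = 138.5·3.4723 − 305.0 = 175.910.
Gain = 175.910 / 85.100 = 2.0671 → 2.067.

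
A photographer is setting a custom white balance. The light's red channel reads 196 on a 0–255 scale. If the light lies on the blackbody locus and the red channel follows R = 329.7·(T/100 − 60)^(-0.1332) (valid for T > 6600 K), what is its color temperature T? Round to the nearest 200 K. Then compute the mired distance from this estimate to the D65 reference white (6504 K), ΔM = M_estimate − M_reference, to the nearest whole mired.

(t − 60)^(-0.1332) = 196/329.7 = 0.59448.
t − 60 = 0.59448^(1/-0.1332) = 0.59448^(-7.508) = 49.621, so t = 109.621.
T = 100·t = 10962 K → 11000 K to the nearest 200 K.
M_estimate = 10⁶/11000 = 90.91; M_reference = 10⁶/6504 = 153.75.
ΔM = 90.91 − 153.75 = -62.84 → -63 mireds.

-63 mireds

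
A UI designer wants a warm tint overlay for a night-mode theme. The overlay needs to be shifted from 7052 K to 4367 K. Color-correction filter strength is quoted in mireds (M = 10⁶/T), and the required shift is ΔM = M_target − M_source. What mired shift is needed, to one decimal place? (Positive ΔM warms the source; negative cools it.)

M_source = 10⁶/7052 = 141.804; M_target = 10⁶/4367 = 228.990.
ΔM = 228.990 − 141.804 = 87.186 → +87.2 mireds, a warming shift.

+87.2 mireds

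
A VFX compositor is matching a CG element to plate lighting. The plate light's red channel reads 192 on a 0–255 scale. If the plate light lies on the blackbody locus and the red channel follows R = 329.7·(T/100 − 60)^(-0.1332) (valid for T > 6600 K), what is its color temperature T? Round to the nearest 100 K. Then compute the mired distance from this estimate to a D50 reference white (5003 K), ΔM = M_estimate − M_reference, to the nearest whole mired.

(t − 60)^(-0.1332) = 192/329.7 = 0.58235.
t − 60 = 0.58235^(1/-0.1332) = 0.58235^(-7.508) = 57.929, so t = 117.929.
T = 100·t = 11793 K → 11800 K to the nearest 100 K.
M_estimate = 10⁶/11800 = 84.75; M_reference = 10⁶/5003 = 199.88.
ΔM = 84.75 − 199.88 = -115.13 → -115 mireds.

-115 mireds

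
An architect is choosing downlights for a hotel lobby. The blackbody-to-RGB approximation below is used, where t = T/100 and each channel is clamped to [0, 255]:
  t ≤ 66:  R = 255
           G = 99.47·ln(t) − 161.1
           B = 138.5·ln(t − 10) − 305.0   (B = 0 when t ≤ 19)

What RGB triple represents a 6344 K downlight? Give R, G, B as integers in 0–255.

R=255, G=252, B=246

t = 6344/100 = 63.44; the t ≤ 66 branch applies.
R = 255 by definition for t ≤ 66.
G = 99.47·ln 63.44 − 161.1 = 99.47·4.1501 − 161.1 = 251.710.
B = 138.5·ln(63.44 − 10) − 305.0 = 138.5·ln 53.44 − 305.0 = 138.5·3.9786 − 305.0 = 246.030.
Rounded: (255, 252, 246).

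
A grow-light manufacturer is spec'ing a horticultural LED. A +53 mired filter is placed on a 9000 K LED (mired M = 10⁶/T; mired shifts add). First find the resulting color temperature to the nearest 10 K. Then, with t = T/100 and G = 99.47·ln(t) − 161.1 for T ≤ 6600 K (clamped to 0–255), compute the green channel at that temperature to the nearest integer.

M_in = 10⁶/9000 = 111.11; M_out = 111.11 + (+53) = 164.11.
T_out = 10⁶/164.11 = 6093.4 K → 6090 K; t = 60.9.
G = 99.47·ln 60.9 − 161.1 = 99.47·4.1092 − 161.1 = 247.645.
Rounded: 248.

248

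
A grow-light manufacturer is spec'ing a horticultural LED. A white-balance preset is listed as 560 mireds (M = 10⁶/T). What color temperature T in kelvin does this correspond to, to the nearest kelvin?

T = 10⁶ / 560 = 1785.71 K → 1786 K.

1786 K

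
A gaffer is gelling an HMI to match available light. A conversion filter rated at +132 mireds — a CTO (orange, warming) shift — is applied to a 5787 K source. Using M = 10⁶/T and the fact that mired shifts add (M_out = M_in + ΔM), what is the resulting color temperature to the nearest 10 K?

M_in = 10⁶/5787 = 172.80 mireds.
M_out = 172.80 + (+132) = 304.80 mireds.
T_out = 10⁶/304.80 = 3280.8 K → 3280 K.

3280 K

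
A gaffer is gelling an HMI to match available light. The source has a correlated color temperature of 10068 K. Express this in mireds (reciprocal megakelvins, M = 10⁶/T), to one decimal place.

M = 10⁶ / 10068 = 99.325 → 99.3 mireds.

99.3 mireds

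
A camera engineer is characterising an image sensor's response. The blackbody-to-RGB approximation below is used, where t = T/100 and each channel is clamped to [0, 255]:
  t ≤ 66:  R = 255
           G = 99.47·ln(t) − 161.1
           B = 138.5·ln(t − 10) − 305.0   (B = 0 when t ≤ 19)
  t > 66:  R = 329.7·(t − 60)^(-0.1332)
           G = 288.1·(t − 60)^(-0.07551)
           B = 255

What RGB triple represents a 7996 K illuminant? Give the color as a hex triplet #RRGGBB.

t = 7996/100 = 79.96; the t > 66 branch applies.
R = 329.7·(79.96 − 60)^(-0.1332) = 329.7·19.96^(-0.1332) = 329.7·0.67115 = 221.278.
G = 288.1·(79.96 − 60)^(-0.07551) = 288.1·19.96^(-0.07551) = 288.1·0.79767 = 229.810.
B = 255 by definition for t > 66.
Rounded: (221, 230, 255).
In hex: #DDE6FF.

#DDE6FF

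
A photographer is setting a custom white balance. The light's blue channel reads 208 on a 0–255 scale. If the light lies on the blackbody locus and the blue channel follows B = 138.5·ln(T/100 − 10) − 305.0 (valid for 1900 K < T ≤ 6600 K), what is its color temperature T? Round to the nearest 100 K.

ln(t − 10) = (208 + 305.0) / 138.5 = 3.7040.
t − 10 = e^3.7040 = 40.608, so t = 50.608.
T = 100·t = 5061 K → 5100 K to the nearest 100 K.

5100 K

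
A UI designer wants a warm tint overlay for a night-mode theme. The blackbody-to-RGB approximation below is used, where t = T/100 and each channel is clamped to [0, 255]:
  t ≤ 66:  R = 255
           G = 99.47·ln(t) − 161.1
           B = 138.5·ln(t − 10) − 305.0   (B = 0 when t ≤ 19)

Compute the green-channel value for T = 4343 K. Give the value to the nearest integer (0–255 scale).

t = 4343/100 = 43.43; the t ≤ 66 branch applies.
G = 99.47·ln 43.43 − 161.1 = 99.47·3.7712 − 161.1 = 214.016.
Rounded: 214.

214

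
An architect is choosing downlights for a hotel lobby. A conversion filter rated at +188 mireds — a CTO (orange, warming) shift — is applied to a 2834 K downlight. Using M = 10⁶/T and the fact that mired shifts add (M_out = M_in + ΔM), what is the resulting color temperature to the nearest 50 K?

1850 K

M_in = 10⁶/2834 = 352.86 mireds.
M_out = 352.86 + (+188) = 540.86 mireds.
T_out = 10⁶/540.86 = 1848.9 K → 1850 K.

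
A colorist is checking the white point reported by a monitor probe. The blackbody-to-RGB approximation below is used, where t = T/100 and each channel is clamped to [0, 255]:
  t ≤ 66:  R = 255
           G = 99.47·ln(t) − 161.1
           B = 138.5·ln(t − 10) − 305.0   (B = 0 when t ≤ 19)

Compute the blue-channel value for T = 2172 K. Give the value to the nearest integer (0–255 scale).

36

t = 2172/100 = 21.72; the t ≤ 66 branch applies.
B = 138.5·ln(21.72 − 10) − 305.0 = 138.5·ln 11.72 − 305.0 = 138.5·2.4613 − 305.0 = 35.890.
Rounded: 36.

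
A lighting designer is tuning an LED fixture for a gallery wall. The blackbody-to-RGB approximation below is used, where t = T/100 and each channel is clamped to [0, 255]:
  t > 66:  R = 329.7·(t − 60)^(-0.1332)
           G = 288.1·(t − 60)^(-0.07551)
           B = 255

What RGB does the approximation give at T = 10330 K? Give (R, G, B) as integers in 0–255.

(200, 217, 255)

t = 10330/100 = 103.3; the t > 66 branch applies.
R = 329.7·(103.3 − 60)^(-0.1332) = 329.7·43.3^(-0.1332) = 329.7·0.60537 = 199.590.
G = 288.1·(103.3 − 60)^(-0.07551) = 288.1·43.3^(-0.07551) = 288.1·0.75237 = 216.756.
B = 255 by definition for t > 66.
Rounded: (200, 217, 255).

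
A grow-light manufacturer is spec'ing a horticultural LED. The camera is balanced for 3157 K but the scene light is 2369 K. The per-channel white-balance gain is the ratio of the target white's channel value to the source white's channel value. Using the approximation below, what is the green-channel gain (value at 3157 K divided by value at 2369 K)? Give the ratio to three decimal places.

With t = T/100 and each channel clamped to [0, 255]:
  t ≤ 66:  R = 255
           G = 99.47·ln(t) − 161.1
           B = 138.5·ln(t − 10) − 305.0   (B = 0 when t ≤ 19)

1.186

At 2369 K (t = 23.69):
  G = 99.47·ln 23.69 − 161.1 = 99.47·3.1651 − 161.1 = 153.728.
At 3157 K (t = 31.57):
  G = 99.47·ln 31.57 − 161.1 = 99.47·3.4522 − 161.1 = 182.291.
Gain = 182.291 / 153.728 = 1.1858 → 1.186.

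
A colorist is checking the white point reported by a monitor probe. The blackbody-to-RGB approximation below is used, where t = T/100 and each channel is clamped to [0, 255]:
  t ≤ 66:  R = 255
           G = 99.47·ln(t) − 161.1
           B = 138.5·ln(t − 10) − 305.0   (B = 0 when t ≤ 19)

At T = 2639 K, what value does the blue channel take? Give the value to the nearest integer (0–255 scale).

82

t = 2639/100 = 26.39; the t ≤ 66 branch applies.
B = 138.5·ln(26.39 − 10) − 305.0 = 138.5·ln 16.39 − 305.0 = 138.5·2.7967 − 305.0 = 82.339.
Rounded: 82.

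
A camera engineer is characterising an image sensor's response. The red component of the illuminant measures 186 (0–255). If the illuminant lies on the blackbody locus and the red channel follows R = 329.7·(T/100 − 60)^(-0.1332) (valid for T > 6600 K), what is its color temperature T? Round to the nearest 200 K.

13400 K

(t − 60)^(-0.1332) = 186/329.7 = 0.56415.
t − 60 = 0.56415^(1/-0.1332) = 0.56415^(-7.508) = 73.521, so t = 133.521.
T = 100·t = 13352 K → 13400 K to the nearest 200 K.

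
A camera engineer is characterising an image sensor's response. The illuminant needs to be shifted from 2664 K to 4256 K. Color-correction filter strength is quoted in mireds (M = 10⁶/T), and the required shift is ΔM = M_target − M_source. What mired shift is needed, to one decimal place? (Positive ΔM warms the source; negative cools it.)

M_source = 10⁶/2664 = 375.375; M_target = 10⁶/4256 = 234.962.
ΔM = 234.962 − 375.375 = -140.413 → -140.4 mireds, a cooling shift.

-140.4 mireds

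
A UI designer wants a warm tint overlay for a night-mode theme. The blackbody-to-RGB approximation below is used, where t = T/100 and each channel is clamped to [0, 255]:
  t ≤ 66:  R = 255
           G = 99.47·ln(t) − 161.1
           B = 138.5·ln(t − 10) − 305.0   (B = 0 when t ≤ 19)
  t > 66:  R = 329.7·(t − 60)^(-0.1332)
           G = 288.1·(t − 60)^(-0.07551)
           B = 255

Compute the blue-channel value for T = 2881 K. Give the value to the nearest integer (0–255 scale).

t = 2881/100 = 28.81; the t ≤ 66 branch applies.
B = 138.5·ln(28.81 − 10) − 305.0 = 138.5·ln 18.81 − 305.0 = 138.5·2.9344 − 305.0 = 101.413.
Rounded: 101.

101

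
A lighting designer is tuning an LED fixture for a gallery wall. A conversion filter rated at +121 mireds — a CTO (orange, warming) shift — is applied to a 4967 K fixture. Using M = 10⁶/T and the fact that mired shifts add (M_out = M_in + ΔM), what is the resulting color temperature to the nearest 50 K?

M_in = 10⁶/4967 = 201.33 mireds.
M_out = 201.33 + (+121) = 322.33 mireds.
T_out = 10⁶/322.33 = 3102.4 K → 3100 K.

3100 K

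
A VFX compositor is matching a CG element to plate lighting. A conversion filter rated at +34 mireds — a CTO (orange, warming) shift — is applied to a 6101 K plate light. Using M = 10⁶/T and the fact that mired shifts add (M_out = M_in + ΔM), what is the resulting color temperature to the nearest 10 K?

M_in = 10⁶/6101 = 163.91 mireds.
M_out = 163.91 + (+34) = 197.91 mireds.
T_out = 10⁶/197.91 = 5052.9 K → 5050 K.

5050 K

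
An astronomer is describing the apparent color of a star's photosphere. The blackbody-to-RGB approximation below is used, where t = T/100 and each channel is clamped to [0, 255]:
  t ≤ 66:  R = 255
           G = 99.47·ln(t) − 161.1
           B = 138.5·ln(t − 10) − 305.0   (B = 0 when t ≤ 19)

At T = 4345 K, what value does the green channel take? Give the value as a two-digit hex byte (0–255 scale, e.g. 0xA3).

0xD6

t = 4345/100 = 43.45; the t ≤ 66 branch applies.
G = 99.47·ln 43.45 − 161.1 = 99.47·3.7716 − 161.1 = 214.062.
Rounded: 214; in hex, 0xD6.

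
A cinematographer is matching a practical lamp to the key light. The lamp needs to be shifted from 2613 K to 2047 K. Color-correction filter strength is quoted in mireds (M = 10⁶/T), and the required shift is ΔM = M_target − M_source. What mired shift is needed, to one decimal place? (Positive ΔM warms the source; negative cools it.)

+105.8 mireds

M_source = 10⁶/2613 = 382.702; M_target = 10⁶/2047 = 488.520.
ΔM = 488.520 − 382.702 = 105.818 → +105.8 mireds, a warming shift.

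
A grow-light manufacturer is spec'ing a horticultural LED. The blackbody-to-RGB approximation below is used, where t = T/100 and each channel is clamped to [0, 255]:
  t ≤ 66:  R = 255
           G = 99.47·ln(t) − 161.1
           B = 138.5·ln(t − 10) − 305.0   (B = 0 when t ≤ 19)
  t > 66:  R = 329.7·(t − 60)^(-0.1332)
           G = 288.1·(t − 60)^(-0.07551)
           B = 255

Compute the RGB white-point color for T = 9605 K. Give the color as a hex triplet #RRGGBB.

t = 9605/100 = 96.05; the t > 66 branch applies.
R = 329.7·(96.05 − 60)^(-0.1332) = 329.7·36.05^(-0.1332) = 329.7·0.62033 = 204.522.
G = 288.1·(96.05 − 60)^(-0.07551) = 288.1·36.05^(-0.07551) = 288.1·0.76285 = 219.777.
B = 255 by definition for t > 66.
Rounded: (205, 220, 255).
In hex: #CDDCFF.

#CDDCFF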